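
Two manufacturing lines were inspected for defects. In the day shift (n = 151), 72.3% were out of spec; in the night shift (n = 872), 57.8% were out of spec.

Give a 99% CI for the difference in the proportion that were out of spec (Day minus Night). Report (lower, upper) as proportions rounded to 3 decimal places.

(0.042, 0.248)

SE₁ = √(p̂₁(1−p̂₁)/n₁) = √(0.7230·0.2770/151) = 0.03642; SE₂ = √(0.5780·0.4220/872) = 0.01672.
Independent samples: SE of the difference = √(SE₁² + SE₂²) = √(0.0013264164 + 0.0002795584) = 0.04007.
z* for 99% confidence is 2.576, so the margin of error is 2.576 × 0.04007 = 0.10322.
Point estimate p̂₁ − p̂₂ = 0.7230 − 0.5780 = 0.1450.
0.1450 ± 0.10322 → (0.042, 0.248).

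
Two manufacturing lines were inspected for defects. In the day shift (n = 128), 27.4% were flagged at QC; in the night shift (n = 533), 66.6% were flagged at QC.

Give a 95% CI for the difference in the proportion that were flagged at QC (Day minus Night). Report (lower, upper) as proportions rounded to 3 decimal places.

(-0.479, -0.305)

The two standard errors are √(0.2740×0.7260/128) = 0.03942 and √(0.6660×0.3340/533) = 0.02043.
Because the samples are independent, SE_diff = √(0.03942² + 0.02043²) = 0.04440.
Using z* = 1.960 for 95%, ME = 1.960 × 0.04440 = 0.08702.
p̂₁ − p̂₂ = -0.3920; interval -0.3920 ± 0.08702 gives (-0.479, -0.305).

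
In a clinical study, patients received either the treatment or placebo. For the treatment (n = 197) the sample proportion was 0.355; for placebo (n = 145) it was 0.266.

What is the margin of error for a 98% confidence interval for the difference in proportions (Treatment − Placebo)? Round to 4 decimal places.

0.1165

SE₁ = √(p̂₁(1−p̂₁)/n₁) = √(0.3550·0.6450/197) = 0.03409; SE₂ = √(0.2660·0.7340/145) = 0.03669.
Independent samples: SE of the difference = √(SE₁² + SE₂²) = √(0.0011621281 + 0.0013461561) = 0.05008.
z* for 98% confidence is 2.326, so the margin of error is 2.326 × 0.05008 = 0.11649.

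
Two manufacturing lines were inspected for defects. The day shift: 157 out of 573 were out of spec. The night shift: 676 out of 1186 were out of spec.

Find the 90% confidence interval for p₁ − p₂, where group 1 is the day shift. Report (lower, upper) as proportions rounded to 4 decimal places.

(-0.3347, -0.2573)

Sample proportions: 157/573 = 0.2740, 676/1186 = 0.5700.
Each SE is √(p̂(1−p̂)/n): √(0.2740·0.7260/573) = 0.01863 and √(0.5700·0.4300/1186) = 0.01438.
SE(p̂₁ − p̂₂) = √(SE₁² + SE₂²) = √(0.0003470769 + 0.0002067844) = 0.02353, since the two samples are independent.
At 90% confidence z* = 1.645; margin = 1.645 × 0.02353 = 0.03871.
The difference is 0.2740 − 0.5700 = -0.2960, so the interval is -0.2960 ± 0.03871 = (-0.3347, -0.2573).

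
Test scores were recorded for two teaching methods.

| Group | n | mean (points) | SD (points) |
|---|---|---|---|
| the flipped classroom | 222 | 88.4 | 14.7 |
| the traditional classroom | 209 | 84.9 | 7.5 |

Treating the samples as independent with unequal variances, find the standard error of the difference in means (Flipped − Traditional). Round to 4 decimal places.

1.1147

Per-group SEs: s₁/√n₁ = 14.7/√222 = 0.9866, s₂/√n₂ = 7.5/√209 = 0.5188.
Unpooled SE of the difference: √(0.97337956 + 0.26915344) = 1.1147.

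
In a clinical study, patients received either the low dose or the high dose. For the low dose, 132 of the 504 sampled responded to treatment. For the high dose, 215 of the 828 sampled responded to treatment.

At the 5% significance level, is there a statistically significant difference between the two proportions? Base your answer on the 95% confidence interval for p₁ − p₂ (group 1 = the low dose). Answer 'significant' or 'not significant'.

Sample proportions: 132/504 = 0.2619, 215/828 = 0.2597.
Each SE is √(p̂(1−p̂)/n): √(0.2619·0.7381/504) = 0.01958 and √(0.2597·0.7403/828) = 0.01524.
SE(p̂₁ − p̂₂) = √(SE₁² + SE₂²) = √(0.0003833764 + 0.0002322576) = 0.02481, since the two samples are independent.
At 95% confidence z* = 1.960; margin = 1.960 × 0.02481 = 0.04863.
The difference is 0.2619 − 0.2597 = 0.0022, so the interval is 0.0022 ± 0.04863 = (-0.04643, 0.05083).
The interval (-0.04643, 0.05083) contains 0, so the difference is not significant.

not significant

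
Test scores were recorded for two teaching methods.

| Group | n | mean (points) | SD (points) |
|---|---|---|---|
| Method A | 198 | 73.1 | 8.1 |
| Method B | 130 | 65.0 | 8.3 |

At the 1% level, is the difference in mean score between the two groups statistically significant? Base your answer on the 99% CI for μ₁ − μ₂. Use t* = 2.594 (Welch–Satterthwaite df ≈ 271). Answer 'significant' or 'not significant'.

significant

SE₁ = s₁/√n₁ = 8.1/√198 = 0.5756; SE₂ = 8.3/√130 = 0.7280.
Independent samples, unequal variances: SE_diff = √(SE₁² + SE₂²) = √(0.33131536 + 0.529984) = 0.9281.
t* = 2.594, so margin of error = 2.594 × 0.9281 = 2.4075.
Difference in means = 73.1 − 65.0 = 8.1000.
8.1000 ± 2.4075 → (5.6925, 10.5075).
The interval (5.6925, 10.5075) does not contain 0, so the difference is significant.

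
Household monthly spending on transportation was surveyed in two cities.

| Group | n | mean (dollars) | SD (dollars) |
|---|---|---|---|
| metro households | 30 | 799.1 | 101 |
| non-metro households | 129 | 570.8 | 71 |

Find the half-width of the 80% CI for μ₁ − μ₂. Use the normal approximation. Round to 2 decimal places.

Per-group SEs: s₁/√n₁ = 101/√30 = 18.4400, s₂/√n₂ = 71/√129 = 6.2512.
Unpooled SE of the difference: √(340.0336 + 39.07750144) = 19.4708.
Margin of error = z* · SE = 1.282 × 19.4708 = 24.9616.

24.96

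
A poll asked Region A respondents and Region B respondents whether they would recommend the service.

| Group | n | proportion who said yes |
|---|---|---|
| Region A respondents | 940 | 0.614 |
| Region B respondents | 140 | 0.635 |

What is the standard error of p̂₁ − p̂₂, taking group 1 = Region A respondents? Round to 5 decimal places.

Each SE is √(p̂(1−p̂)/n): √(0.6140·0.3860/940) = 0.01588 and √(0.6350·0.3650/140) = 0.04069.
SE(p̂₁ − p̂₂) = √(SE₁² + SE₂²) = √(0.0002521744 + 0.0016556761) = 0.04368, since the two samples are independent.

0.04368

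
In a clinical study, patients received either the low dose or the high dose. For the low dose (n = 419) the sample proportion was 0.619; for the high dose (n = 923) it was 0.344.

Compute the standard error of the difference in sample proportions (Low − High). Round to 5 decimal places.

0.02841

The two standard errors are √(0.6190×0.3810/419) = 0.02372 and √(0.3440×0.6560/923) = 0.01564.
Because the samples are independent, SE_diff = √(0.02372² + 0.01564²) = 0.02841.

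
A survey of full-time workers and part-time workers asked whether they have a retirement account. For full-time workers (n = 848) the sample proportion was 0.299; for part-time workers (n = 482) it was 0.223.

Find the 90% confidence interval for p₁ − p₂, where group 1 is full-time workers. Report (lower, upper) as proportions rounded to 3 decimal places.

The two standard errors are √(0.2990×0.7010/848) = 0.01572 and √(0.2230×0.7770/482) = 0.01896.
Because the samples are independent, SE_diff = √(0.01572² + 0.01896²) = 0.02463.
Using z* = 1.645 for 90%, ME = 1.645 × 0.02463 = 0.04052.
p̂₁ − p̂₂ = 0.0760; interval 0.0760 ± 0.04052 gives (0.035, 0.117).

(0.035, 0.117)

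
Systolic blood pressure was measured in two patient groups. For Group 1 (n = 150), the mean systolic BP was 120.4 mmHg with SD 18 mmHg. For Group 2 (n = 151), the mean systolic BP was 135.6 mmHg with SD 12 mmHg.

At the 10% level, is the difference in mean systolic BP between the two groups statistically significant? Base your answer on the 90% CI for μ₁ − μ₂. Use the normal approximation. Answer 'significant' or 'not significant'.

significant

Standard errors of each mean: 18/√150 = 1.4697 and 12/√151 = 0.9765.
SE(x̄₁ − x̄₂) = √(1.4697² + 0.9765²) = 1.7645 for independent samples with unequal variances.
With z* = 1.645, the margin is 1.645 × 1.7645 = 2.9026.
x̄₁ − x̄₂ = 120.4 − 135.6 = -15.2000; the interval is -15.2000 ± 2.9026 = (-18.1026, -12.2974).
The interval (-18.1026, -12.2974) does not contain 0, so the difference is significant.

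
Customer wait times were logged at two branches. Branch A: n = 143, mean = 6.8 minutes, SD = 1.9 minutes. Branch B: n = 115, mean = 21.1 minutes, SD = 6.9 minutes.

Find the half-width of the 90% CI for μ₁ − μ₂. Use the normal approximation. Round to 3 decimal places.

Standard errors of each mean: 1.9/√143 = 0.1589 and 6.9/√115 = 0.6434.
SE(x̄₁ − x̄₂) = √(0.1589² + 0.6434²) = 0.6627 for independent samples with unequal variances.
With z* = 1.645, the margin is 1.645 × 0.6627 = 1.0901.

1.090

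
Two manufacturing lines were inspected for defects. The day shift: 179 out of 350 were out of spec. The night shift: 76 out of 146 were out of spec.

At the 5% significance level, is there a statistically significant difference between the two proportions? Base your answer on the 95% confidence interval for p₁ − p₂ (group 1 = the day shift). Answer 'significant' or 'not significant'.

not significant

p̂₁ = 179/350 = 0.5114 and p̂₂ = 76/146 = 0.5205.
SE₁ = √(p̂₁(1−p̂₁)/n₁) = √(0.5114·0.4886/350) = 0.02672; SE₂ = √(0.5205·0.4795/146) = 0.04135.
Independent samples: SE of the difference = √(SE₁² + SE₂²) = √(0.0007139584 + 0.0017098225) = 0.04923.
z* for 95% confidence is 1.960, so the margin of error is 1.960 × 0.04923 = 0.09649.
Point estimate p̂₁ − p̂₂ = 0.5114 − 0.5205 = -0.0091.
-0.0091 ± 0.09649 → (-0.10559, 0.08739).
The interval (-0.10559, 0.08739) contains 0, so the difference is not significant.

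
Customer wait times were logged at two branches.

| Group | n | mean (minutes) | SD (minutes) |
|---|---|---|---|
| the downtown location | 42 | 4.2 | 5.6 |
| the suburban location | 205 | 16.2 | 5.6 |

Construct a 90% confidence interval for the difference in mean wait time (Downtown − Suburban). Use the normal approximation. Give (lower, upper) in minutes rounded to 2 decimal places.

Per-group SEs: s₁/√n₁ = 5.6/√42 = 0.8641, s₂/√n₂ = 5.6/√205 = 0.3911.
Unpooled SE of the difference: √(0.74666881 + 0.15295921) = 0.9485.
Margin of error = z* · SE = 1.645 × 0.9485 = 1.5603.
x̄₁ − x̄₂ = 4.2 − 16.2 = -12.0000.
CI: -12.0000 ± 1.5603 = (-13.56, -10.44).

(-13.56, -10.44)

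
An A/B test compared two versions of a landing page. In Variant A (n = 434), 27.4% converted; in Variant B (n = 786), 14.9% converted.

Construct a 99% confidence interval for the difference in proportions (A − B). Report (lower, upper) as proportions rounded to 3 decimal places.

The two standard errors are √(0.2740×0.7260/434) = 0.02141 and √(0.1490×0.8510/786) = 0.01270.
Because the samples are independent, SE_diff = √(0.02141² + 0.01270²) = 0.02489.
Using z* = 2.576 for 99%, ME = 2.576 × 0.02489 = 0.06412.
p̂₁ − p̂₂ = 0.1250; interval 0.1250 ± 0.06412 gives (0.061, 0.189).

(0.061, 0.189)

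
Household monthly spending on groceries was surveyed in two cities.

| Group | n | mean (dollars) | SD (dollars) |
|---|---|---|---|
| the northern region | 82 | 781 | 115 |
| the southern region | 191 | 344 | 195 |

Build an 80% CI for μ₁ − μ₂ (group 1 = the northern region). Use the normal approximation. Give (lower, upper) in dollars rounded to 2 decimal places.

Standard errors of each mean: 115/√82 = 12.6996 and 195/√191 = 14.1097.
SE(x̄₁ − x̄₂) = √(12.6996² + 14.1097²) = 18.9832 for independent samples with unequal variances.
With z* = 1.282, the margin is 1.282 × 18.9832 = 24.3365.
x̄₁ − x̄₂ = 781 − 344 = 437.0000; the interval is 437.0000 ± 24.3365 = (412.66, 461.34).

(412.66, 461.34)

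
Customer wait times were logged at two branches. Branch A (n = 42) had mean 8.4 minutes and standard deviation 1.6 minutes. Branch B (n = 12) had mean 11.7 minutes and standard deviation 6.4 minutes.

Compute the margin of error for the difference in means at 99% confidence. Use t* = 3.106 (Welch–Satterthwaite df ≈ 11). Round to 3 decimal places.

Per-group SEs: s₁/√n₁ = 1.6/√42 = 0.2469, s₂/√n₂ = 6.4/√12 = 1.8475.
Unpooled SE of the difference: √(0.06095961 + 3.41325625) = 1.8639.
Margin of error = t* · SE = 3.106 × 1.8639 = 5.7893.

5.789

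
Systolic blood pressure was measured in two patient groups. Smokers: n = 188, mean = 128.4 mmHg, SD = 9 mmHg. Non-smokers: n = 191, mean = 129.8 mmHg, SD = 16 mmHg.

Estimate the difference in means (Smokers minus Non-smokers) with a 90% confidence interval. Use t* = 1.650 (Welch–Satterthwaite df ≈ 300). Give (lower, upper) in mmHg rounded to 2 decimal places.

(-3.60, 0.80)

Standard errors of each mean: 9/√188 = 0.6564 and 16/√191 = 1.1577.
SE(x̄₁ − x̄₂) = √(0.6564² + 1.1577²) = 1.3308 for independent samples with unequal variances.
With t* = 1.650, the margin is 1.650 × 1.3308 = 2.1958.
x̄₁ − x̄₂ = 128.4 − 129.8 = -1.4000; the interval is -1.4000 ± 2.1958 = (-3.60, 0.80).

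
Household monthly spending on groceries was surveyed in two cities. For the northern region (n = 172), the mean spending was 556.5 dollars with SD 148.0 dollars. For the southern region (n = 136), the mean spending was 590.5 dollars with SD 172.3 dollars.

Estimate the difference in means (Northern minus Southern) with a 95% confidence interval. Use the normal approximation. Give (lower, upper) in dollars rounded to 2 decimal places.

Standard errors of each mean: 148.0/√172 = 11.2849 and 172.3/√136 = 14.7746.
SE(x̄₁ − x̄₂) = √(11.2849² + 14.7746²) = 18.5913 for independent samples with unequal variances.
With z* = 1.960, the margin is 1.960 × 18.5913 = 36.4389.
x̄₁ − x̄₂ = 556.5 − 590.5 = -34.0000; the interval is -34.0000 ± 36.4389 = (-70.44, 2.44).

(-70.44, 2.44)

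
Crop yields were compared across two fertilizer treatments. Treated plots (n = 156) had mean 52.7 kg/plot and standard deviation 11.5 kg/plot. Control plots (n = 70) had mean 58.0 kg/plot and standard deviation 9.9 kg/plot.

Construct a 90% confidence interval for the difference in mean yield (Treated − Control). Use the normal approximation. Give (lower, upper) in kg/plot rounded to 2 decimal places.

Standard errors of each mean: 11.5/√156 = 0.9207 and 9.9/√70 = 1.1833.
SE(x̄₁ − x̄₂) = √(0.9207² + 1.1833²) = 1.4993 for independent samples with unequal variances.
With z* = 1.645, the margin is 1.645 × 1.4993 = 2.4663.
x̄₁ − x̄₂ = 52.7 − 58.0 = -5.3000; the interval is -5.3000 ± 2.4663 = (-7.77, -2.83).

(-7.77, -2.83)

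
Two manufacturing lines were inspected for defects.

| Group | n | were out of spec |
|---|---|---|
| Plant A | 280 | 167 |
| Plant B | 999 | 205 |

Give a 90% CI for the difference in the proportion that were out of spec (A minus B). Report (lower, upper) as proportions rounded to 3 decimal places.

(0.339, 0.444)

First, p̂₁ = 167/280 = 0.5964; p̂₂ = 205/999 = 0.2052.
The two standard errors are √(0.5964×0.4036/280) = 0.02932 and √(0.2052×0.7948/999) = 0.01278.
Because the samples are independent, SE_diff = √(0.02932² + 0.01278²) = 0.03198.
Using z* = 1.645 for 90%, ME = 1.645 × 0.03198 = 0.05261.
p̂₁ − p̂₂ = 0.3912; interval 0.3912 ± 0.05261 gives (0.339, 0.444).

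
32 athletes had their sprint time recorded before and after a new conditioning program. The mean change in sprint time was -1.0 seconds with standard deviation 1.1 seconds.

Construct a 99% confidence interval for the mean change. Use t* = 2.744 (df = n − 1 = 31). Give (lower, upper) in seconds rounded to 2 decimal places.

(-1.53, -0.47)

Paired design: SE = s_d/√n = 1.1/√32 = 0.1945.
t* = 2.744; margin of error = 2.744 × 0.1945 = 0.5337.
-1.0 ± 0.5337 → (-1.53, -0.47).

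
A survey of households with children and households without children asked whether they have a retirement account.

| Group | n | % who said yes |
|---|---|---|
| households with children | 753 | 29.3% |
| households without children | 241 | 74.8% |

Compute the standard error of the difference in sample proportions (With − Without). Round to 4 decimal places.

0.0325

SE₁ = √(p̂₁(1−p̂₁)/n₁) = √(0.2930·0.7070/753) = 0.01659; SE₂ = √(0.7480·0.2520/241) = 0.02797.
Independent samples: SE of the difference = √(SE₁² + SE₂²) = √(0.0002752281 + 0.0007823209) = 0.03252.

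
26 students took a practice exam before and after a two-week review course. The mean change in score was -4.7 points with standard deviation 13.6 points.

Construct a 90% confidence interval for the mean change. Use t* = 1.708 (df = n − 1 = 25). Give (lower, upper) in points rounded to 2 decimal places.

(-9.26, -0.14)

Paired design: SE = s_d/√n = 13.6/√26 = 2.6672.
t* = 1.708; margin of error = 1.708 × 2.6672 = 4.5556.
-4.7 ± 4.5556 → (-9.26, -0.14).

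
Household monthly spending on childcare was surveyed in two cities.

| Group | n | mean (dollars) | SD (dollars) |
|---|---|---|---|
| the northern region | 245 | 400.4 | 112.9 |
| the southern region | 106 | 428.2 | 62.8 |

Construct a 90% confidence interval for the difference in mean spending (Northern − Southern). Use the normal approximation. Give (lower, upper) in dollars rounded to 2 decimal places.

(-43.34, -12.26)

SE₁ = s₁/√n₁ = 112.9/√245 = 7.2129; SE₂ = 62.8/√106 = 6.0997.
Independent samples, unequal variances: SE_diff = √(SE₁² + SE₂²) = √(52.02592641 + 37.20634009) = 9.4463.
z* = 1.645, so margin of error = 1.645 × 9.4463 = 15.5392.
Difference in means = 400.4 − 428.2 = -27.8000.
-27.8000 ± 15.5392 → (-43.34, -12.26).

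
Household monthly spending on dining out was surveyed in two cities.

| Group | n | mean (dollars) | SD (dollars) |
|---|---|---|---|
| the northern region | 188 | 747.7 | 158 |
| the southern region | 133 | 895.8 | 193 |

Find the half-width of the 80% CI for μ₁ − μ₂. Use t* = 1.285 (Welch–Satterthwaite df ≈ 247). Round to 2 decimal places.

Standard errors of each mean: 158/√188 = 11.5233 and 193/√133 = 16.7352.
SE(x̄₁ − x̄₂) = √(11.5233² + 16.7352²) = 20.3188 for independent samples with unequal variances.
With t* = 1.285, the margin is 1.285 × 20.3188 = 26.1097.

26.11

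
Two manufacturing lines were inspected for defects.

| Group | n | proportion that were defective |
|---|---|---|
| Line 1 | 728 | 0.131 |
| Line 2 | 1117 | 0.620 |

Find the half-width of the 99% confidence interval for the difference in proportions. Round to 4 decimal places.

The two standard errors are √(0.1310×0.8690/728) = 0.01250 and √(0.6200×0.3800/1117) = 0.01452.
Because the samples are independent, SE_diff = √(0.01250² + 0.01452²) = 0.01916.
Using z* = 2.576 for 99%, ME = 2.576 × 0.01916 = 0.04936.

0.0494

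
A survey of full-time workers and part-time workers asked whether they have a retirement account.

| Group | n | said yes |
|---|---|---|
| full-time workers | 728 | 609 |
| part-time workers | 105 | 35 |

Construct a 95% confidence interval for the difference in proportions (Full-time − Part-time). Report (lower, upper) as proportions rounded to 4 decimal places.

(0.4091, 0.5973)

p̂₁ = 609/728 = 0.8365 and p̂₂ = 35/105 = 0.3333.
SE₁ = √(p̂₁(1−p̂₁)/n₁) = √(0.8365·0.1635/728) = 0.01371; SE₂ = √(0.3333·0.6667/105) = 0.04600.
Independent samples: SE of the difference = √(SE₁² + SE₂²) = √(0.0001879641 + 0.002116) = 0.04800.
z* for 95% confidence is 1.960, so the margin of error is 1.960 × 0.04800 = 0.09408.
Point estimate p̂₁ − p̂₂ = 0.8365 − 0.3333 = 0.5032.
0.5032 ± 0.09408 → (0.4091, 0.5973).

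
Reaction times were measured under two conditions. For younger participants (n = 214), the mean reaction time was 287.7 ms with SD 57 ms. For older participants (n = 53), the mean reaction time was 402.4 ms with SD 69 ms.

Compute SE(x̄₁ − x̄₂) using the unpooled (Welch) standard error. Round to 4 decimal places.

SE₁ = s₁/√n₁ = 57/√214 = 3.8964; SE₂ = 69/√53 = 9.4779.
Independent samples, unequal variances: SE_diff = √(SE₁² + SE₂²) = √(15.18193296 + 89.83058841) = 10.2476.

10.2476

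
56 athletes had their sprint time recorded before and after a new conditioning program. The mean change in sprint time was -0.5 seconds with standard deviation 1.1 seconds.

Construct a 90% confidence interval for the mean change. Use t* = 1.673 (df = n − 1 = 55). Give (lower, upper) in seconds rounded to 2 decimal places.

This is a matched-pairs design, so SE = s_d/√n = 1.1/√56 = 0.1470.
Margin = 1.673 × 0.1470 = 0.2459; the interval is -0.5 ± 0.2459 = (-0.75, -0.25).

(-0.75, -0.25)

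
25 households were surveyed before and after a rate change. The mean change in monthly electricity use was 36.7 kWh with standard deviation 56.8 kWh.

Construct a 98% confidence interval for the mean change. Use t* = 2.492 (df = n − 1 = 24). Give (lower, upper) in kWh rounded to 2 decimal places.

(8.39, 65.01)

This is a matched-pairs design, so SE = s_d/√n = 56.8/√25 = 11.3600.
Margin = 2.492 × 11.3600 = 28.3091; the interval is 36.7 ± 28.3091 = (8.39, 65.01).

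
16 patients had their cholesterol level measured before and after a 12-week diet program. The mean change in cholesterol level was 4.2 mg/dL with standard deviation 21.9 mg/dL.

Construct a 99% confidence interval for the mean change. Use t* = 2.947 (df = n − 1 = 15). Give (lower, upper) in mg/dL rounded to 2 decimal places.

Paired design: SE = s_d/√n = 21.9/√16 = 5.4750.
t* = 2.947; margin of error = 2.947 × 5.4750 = 16.1348.
4.2 ± 16.1348 → (-11.93, 20.33).

(-11.93, 20.33)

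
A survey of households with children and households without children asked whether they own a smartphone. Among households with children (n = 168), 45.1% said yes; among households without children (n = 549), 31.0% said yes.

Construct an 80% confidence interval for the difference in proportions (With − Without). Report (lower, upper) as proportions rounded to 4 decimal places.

(0.0857, 0.1963)

Each SE is √(p̂(1−p̂)/n): √(0.4510·0.5490/168) = 0.03839 and √(0.3100·0.6900/549) = 0.01974.
SE(p̂₁ − p̂₂) = √(SE₁² + SE₂²) = √(0.0014737921 + 0.0003896676) = 0.04317, since the two samples are independent.
At 80% confidence z* = 1.282; margin = 1.282 × 0.04317 = 0.05534.
The difference is 0.4510 − 0.3100 = 0.1410, so the interval is 0.1410 ± 0.05534 = (0.0857, 0.1963).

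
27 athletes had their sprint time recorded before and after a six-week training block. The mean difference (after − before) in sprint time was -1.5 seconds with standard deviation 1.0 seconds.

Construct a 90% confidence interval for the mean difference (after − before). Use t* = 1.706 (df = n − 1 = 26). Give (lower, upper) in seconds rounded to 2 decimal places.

Paired design: SE = s_d/√n = 1.0/√27 = 0.1925.
t* = 1.706; margin of error = 1.706 × 0.1925 = 0.3284.
-1.5 ± 0.3284 → (-1.83, -1.17).

(-1.83, -1.17)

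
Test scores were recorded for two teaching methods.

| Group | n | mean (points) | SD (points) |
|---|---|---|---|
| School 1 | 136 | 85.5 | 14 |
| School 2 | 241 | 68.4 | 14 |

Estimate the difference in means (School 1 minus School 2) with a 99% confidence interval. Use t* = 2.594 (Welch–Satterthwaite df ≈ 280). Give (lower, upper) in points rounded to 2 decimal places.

Per-group SEs: s₁/√n₁ = 14/√136 = 1.2005, s₂/√n₂ = 14/√241 = 0.9018.
Unpooled SE of the difference: √(1.44120025 + 0.81324324) = 1.5015.
Margin of error = t* · SE = 2.594 × 1.5015 = 3.8949.
x̄₁ − x̄₂ = 85.5 − 68.4 = 17.1000.
CI: 17.1000 ± 3.8949 = (13.21, 20.99).

(13.21, 20.99)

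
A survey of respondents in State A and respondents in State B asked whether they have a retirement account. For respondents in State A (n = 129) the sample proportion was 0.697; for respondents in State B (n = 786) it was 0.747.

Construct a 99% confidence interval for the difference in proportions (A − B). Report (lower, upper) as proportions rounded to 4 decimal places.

(-0.1616, 0.0616)

The two standard errors are √(0.6970×0.3030/129) = 0.04046 and √(0.7470×0.2530/786) = 0.01551.
Because the samples are independent, SE_diff = √(0.04046² + 0.01551²) = 0.04333.
Using z* = 2.576 for 99%, ME = 2.576 × 0.04333 = 0.11162.
p̂₁ − p̂₂ = -0.0500; interval -0.0500 ± 0.11162 gives (-0.1616, 0.0616).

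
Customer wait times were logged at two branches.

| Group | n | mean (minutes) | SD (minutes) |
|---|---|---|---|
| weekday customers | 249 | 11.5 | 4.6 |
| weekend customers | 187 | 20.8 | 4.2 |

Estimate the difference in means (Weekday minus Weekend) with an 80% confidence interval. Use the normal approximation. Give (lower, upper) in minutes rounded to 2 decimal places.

(-9.84, -8.76)

SE₁ = s₁/√n₁ = 4.6/√249 = 0.2915; SE₂ = 4.2/√187 = 0.3071.
Independent samples, unequal variances: SE_diff = √(SE₁² + SE₂²) = √(0.08497225 + 0.09431041) = 0.4234.
z* = 1.282, so margin of error = 1.282 × 0.4234 = 0.5428.
Difference in means = 11.5 − 20.8 = -9.3000.
-9.3000 ± 0.5428 → (-9.84, -8.76).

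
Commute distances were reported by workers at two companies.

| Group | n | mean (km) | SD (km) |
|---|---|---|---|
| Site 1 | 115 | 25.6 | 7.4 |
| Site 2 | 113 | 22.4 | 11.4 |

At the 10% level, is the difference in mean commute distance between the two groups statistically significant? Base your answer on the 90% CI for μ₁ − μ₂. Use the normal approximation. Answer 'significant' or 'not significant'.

significant

SE₁ = s₁/√n₁ = 7.4/√115 = 0.6901; SE₂ = 11.4/√113 = 1.0724.
Independent samples, unequal variances: SE_diff = √(SE₁² + SE₂²) = √(0.47623801 + 1.15004176) = 1.2753.
z* = 1.645, so margin of error = 1.645 × 1.2753 = 2.0979.
Difference in means = 25.6 − 22.4 = 3.2000.
3.2000 ± 2.0979 → (1.1021, 5.2979).
The interval (1.1021, 5.2979) does not contain 0, so the difference is significant.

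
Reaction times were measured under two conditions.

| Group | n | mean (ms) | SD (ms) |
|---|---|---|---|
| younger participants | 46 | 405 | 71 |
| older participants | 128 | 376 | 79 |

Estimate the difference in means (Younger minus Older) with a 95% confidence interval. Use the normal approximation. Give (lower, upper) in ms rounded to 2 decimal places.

Standard errors of each mean: 71/√46 = 10.4684 and 79/√128 = 6.9827.
SE(x̄₁ − x̄₂) = √(10.4684² + 6.9827²) = 12.5835 for independent samples with unequal variances.
With z* = 1.960, the margin is 1.960 × 12.5835 = 24.6637.
x̄₁ − x̄₂ = 405 − 376 = 29.0000; the interval is 29.0000 ± 24.6637 = (4.34, 53.66).

(4.34, 53.66)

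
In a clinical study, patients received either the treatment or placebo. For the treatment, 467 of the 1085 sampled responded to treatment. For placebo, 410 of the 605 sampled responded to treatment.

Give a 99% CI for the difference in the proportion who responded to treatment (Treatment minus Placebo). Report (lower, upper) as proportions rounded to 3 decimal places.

Sample proportions: 467/1085 = 0.4304, 410/605 = 0.6777.
Each SE is √(p̂(1−p̂)/n): √(0.4304·0.5696/1085) = 0.01503 and √(0.6777·0.3223/605) = 0.01900.
SE(p̂₁ − p̂₂) = √(SE₁² + SE₂²) = √(0.0002259009 + 0.000361) = 0.02423, since the two samples are independent.
At 99% confidence z* = 2.576; margin = 2.576 × 0.02423 = 0.06242.
The difference is 0.4304 − 0.6777 = -0.2473, so the interval is -0.2473 ± 0.06242 = (-0.310, -0.185).

(-0.310, -0.185)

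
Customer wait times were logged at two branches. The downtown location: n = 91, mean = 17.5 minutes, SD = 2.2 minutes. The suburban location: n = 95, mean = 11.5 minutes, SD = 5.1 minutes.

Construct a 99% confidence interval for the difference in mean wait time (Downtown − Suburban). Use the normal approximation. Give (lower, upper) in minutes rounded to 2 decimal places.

(4.53, 7.47)

Standard errors of each mean: 2.2/√91 = 0.2306 and 5.1/√95 = 0.5232.
SE(x̄₁ − x̄₂) = √(0.2306² + 0.5232²) = 0.5718 for independent samples with unequal variances.
With z* = 2.576, the margin is 2.576 × 0.5718 = 1.4730.
x̄₁ − x̄₂ = 17.5 − 11.5 = 6.0000; the interval is 6.0000 ± 1.4730 = (4.53, 7.47).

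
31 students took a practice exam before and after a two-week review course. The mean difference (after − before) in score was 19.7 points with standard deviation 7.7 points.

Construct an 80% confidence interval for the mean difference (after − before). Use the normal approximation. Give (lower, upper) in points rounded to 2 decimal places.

This is a matched-pairs design, so SE = s_d/√n = 7.7/√31 = 1.3830.
Margin = 1.282 × 1.3830 = 1.7730; the interval is 19.7 ± 1.7730 = (17.93, 21.47).

(17.93, 21.47)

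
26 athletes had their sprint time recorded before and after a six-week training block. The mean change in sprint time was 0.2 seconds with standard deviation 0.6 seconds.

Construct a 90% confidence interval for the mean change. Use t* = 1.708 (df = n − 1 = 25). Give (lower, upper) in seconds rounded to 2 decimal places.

(0.00, 0.40)

This is a matched-pairs design, so SE = s_d/√n = 0.6/√26 = 0.1177.
Margin = 1.708 × 0.1177 = 0.2010; the interval is 0.2 ± 0.2010 = (0.00, 0.40).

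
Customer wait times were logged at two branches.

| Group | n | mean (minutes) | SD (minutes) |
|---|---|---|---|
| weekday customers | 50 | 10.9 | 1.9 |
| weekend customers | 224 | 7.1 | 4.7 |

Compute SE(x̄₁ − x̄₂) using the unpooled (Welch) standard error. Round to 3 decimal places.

Standard errors of each mean: 1.9/√50 = 0.2687 and 4.7/√224 = 0.3140.
SE(x̄₁ − x̄₂) = √(0.2687² + 0.3140²) = 0.4133 for independent samples with unequal variances.

0.413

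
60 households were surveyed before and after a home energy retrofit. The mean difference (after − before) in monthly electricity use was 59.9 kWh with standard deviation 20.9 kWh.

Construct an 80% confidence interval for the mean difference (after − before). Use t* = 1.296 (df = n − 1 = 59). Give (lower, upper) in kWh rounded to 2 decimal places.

Paired design: SE = s_d/√n = 20.9/√60 = 2.6982.
t* = 1.296; margin of error = 1.296 × 2.6982 = 3.4969.
59.9 ± 3.4969 → (56.40, 63.40).

(56.40, 63.40)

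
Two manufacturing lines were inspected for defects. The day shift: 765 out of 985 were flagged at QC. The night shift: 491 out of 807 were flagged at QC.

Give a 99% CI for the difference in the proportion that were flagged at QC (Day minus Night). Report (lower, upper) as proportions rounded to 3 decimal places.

(0.112, 0.224)

First, p̂₁ = 765/985 = 0.7766; p̂₂ = 491/807 = 0.6084.
The two standard errors are √(0.7766×0.2234/985) = 0.01327 and √(0.6084×0.3916/807) = 0.01718.
Because the samples are independent, SE_diff = √(0.01327² + 0.01718²) = 0.02171.
Using z* = 2.576 for 99%, ME = 2.576 × 0.02171 = 0.05592.
p̂₁ − p̂₂ = 0.1682; interval 0.1682 ± 0.05592 gives (0.112, 0.224).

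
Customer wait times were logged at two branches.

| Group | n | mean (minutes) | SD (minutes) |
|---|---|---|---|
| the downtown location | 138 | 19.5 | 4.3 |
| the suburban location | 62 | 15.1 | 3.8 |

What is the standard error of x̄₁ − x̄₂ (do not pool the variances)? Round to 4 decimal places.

0.6057

Per-group SEs: s₁/√n₁ = 4.3/√138 = 0.3660, s₂/√n₂ = 3.8/√62 = 0.4826.
Unpooled SE of the difference: √(0.133956 + 0.23290276) = 0.6057.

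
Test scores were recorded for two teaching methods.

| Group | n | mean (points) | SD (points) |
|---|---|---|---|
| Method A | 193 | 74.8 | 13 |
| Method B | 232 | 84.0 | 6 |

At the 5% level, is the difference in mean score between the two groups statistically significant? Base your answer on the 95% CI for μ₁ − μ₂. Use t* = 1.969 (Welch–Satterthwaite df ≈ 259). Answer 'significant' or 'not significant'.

SE₁ = s₁/√n₁ = 13/√193 = 0.9358; SE₂ = 6/√232 = 0.3939.
Independent samples, unequal variances: SE_diff = √(SE₁² + SE₂²) = √(0.87572164 + 0.15515721) = 1.0153.
t* = 1.969, so margin of error = 1.969 × 1.0153 = 1.9991.
Difference in means = 74.8 − 84.0 = -9.2000.
-9.2000 ± 1.9991 → (-11.1991, -7.2009).
The interval (-11.1991, -7.2009) does not contain 0, so the difference is significant.

significant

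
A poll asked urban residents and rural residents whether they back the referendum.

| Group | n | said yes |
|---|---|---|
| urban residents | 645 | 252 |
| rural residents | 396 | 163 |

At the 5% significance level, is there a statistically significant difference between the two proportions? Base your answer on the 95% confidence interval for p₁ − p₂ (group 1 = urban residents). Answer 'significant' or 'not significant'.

not significant

p̂₁ = 252/645 = 0.3907 and p̂₂ = 163/396 = 0.4116.
SE₁ = √(p̂₁(1−p̂₁)/n₁) = √(0.3907·0.6093/645) = 0.01921; SE₂ = √(0.4116·0.5884/396) = 0.02473.
Independent samples: SE of the difference = √(SE₁² + SE₂²) = √(0.0003690241 + 0.0006115729) = 0.03131.
z* for 95% confidence is 1.960, so the margin of error is 1.960 × 0.03131 = 0.06137.
Point estimate p̂₁ − p̂₂ = 0.3907 − 0.4116 = -0.0209.
-0.0209 ± 0.06137 → (-0.08227, 0.04047).
The interval (-0.08227, 0.04047) contains 0, so the difference is not significant.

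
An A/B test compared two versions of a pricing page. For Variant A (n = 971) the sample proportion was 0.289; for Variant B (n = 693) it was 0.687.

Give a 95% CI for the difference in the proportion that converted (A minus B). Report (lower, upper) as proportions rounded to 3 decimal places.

SE₁ = √(p̂₁(1−p̂₁)/n₁) = √(0.2890·0.7110/971) = 0.01455; SE₂ = √(0.6870·0.3130/693) = 0.01762.
Independent samples: SE of the difference = √(SE₁² + SE₂²) = √(0.0002117025 + 0.0003104644) = 0.02285.
z* for 95% confidence is 1.960, so the margin of error is 1.960 × 0.02285 = 0.04479.
Point estimate p̂₁ − p̂₂ = 0.2890 − 0.6870 = -0.3980.
-0.3980 ± 0.04479 → (-0.443, -0.353).

(-0.443, -0.353)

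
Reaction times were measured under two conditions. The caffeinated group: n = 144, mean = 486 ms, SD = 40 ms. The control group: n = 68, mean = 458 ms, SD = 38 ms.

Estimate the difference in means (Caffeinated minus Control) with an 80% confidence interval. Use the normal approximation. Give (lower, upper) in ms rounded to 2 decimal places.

(20.71, 35.29)

Per-group SEs: s₁/√n₁ = 40/√144 = 3.3333, s₂/√n₂ = 38/√68 = 4.6082.
Unpooled SE of the difference: √(11.11088889 + 21.23550724) = 5.6874.
Margin of error = z* · SE = 1.282 × 5.6874 = 7.2912.
x̄₁ − x̄₂ = 486 − 458 = 28.0000.
CI: 28.0000 ± 7.2912 = (20.71, 35.29).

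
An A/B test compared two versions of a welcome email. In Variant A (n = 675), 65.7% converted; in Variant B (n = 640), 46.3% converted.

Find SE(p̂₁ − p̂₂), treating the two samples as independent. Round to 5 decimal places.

0.02688

Each SE is √(p̂(1−p̂)/n): √(0.6570·0.3430/675) = 0.01827 and √(0.4630·0.5370/640) = 0.01971.
SE(p̂₁ − p̂₂) = √(SE₁² + SE₂²) = √(0.0003337929 + 0.0003884841) = 0.02688, since the two samples are independent.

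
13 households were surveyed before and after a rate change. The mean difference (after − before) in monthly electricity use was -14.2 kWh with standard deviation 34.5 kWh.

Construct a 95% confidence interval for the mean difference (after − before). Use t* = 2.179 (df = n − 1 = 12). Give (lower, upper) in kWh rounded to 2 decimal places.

This is a matched-pairs design, so SE = s_d/√n = 34.5/√13 = 9.5686.
Margin = 2.179 × 9.5686 = 20.8500; the interval is -14.2 ± 20.8500 = (-35.05, 6.65).

(-35.05, 6.65)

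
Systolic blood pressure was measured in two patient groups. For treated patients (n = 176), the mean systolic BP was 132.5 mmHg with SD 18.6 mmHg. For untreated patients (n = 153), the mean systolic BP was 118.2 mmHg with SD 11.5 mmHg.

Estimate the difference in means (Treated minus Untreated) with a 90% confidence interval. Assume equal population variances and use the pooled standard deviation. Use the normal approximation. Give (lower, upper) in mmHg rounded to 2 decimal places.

Pooled variance s_p² = [175·18.6² + 152·11.5²] / (176+153−2) = 246.6208, so s_p = 15.7042.
SE_diff = s_p·√(1/n₁ + 1/n₂) = 15.7042·√(1/176 + 1/153) = 1.7358.
z* = 1.645; margin = 1.645 × 1.7358 = 2.8554.
Difference = 132.5 − 118.2 = 14.3000.
14.3000 ± 2.8554 → (11.44, 17.16).

(11.44, 17.16)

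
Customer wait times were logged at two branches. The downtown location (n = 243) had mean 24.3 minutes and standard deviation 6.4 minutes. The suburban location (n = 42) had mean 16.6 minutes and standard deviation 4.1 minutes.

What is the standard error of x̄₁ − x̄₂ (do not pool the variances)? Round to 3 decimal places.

0.754

SE₁ = s₁/√n₁ = 6.4/√243 = 0.4106; SE₂ = 4.1/√42 = 0.6326.
Independent samples, unequal variances: SE_diff = √(SE₁² + SE₂²) = √(0.16859236 + 0.40018276) = 0.7542.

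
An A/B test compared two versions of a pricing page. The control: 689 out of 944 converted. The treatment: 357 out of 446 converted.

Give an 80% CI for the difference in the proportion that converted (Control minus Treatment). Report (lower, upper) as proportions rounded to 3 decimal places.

(-0.101, -0.040)

p̂₁ = 689/944 = 0.7299 and p̂₂ = 357/446 = 0.8004.
SE₁ = √(p̂₁(1−p̂₁)/n₁) = √(0.7299·0.2701/944) = 0.01445; SE₂ = √(0.8004·0.1996/446) = 0.01893.
Independent samples: SE of the difference = √(SE₁² + SE₂²) = √(0.0002088025 + 0.0003583449) = 0.02381.
z* for 80% confidence is 1.282, so the margin of error is 1.282 × 0.02381 = 0.03052.
Point estimate p̂₁ − p̂₂ = 0.7299 − 0.8004 = -0.0705.
-0.0705 ± 0.03052 → (-0.101, -0.040).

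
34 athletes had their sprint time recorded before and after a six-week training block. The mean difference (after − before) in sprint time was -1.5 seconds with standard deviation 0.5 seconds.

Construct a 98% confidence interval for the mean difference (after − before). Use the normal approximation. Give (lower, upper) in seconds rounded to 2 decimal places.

(-1.70, -1.30)

Paired design: SE = s_d/√n = 0.5/√34 = 0.0857.
z* = 2.326; margin of error = 2.326 × 0.0857 = 0.1993.
-1.5 ± 0.1993 → (-1.70, -1.30).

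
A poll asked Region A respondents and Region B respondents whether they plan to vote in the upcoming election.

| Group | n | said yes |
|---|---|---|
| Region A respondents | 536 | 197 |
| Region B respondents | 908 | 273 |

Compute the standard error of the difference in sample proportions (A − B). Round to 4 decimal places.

0.0258

p̂₁ = 197/536 = 0.3675 and p̂₂ = 273/908 = 0.3007.
SE₁ = √(p̂₁(1−p̂₁)/n₁) = √(0.3675·0.6325/536) = 0.02082; SE₂ = √(0.3007·0.6993/908) = 0.01522.
Independent samples: SE of the difference = √(SE₁² + SE₂²) = √(0.0004334724 + 0.0002316484) = 0.02579.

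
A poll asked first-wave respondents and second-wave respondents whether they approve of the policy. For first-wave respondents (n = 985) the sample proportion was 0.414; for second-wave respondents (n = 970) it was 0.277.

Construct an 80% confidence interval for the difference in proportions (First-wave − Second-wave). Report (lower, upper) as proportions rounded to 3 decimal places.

SE₁ = √(p̂₁(1−p̂₁)/n₁) = √(0.4140·0.5860/985) = 0.01569; SE₂ = √(0.2770·0.7230/970) = 0.01437.
Independent samples: SE of the difference = √(SE₁² + SE₂²) = √(0.0002461761 + 0.0002064969) = 0.02128.
z* for 80% confidence is 1.282, so the margin of error is 1.282 × 0.02128 = 0.02728.
Point estimate p̂₁ − p̂₂ = 0.4140 − 0.2770 = 0.1370.
0.1370 ± 0.02728 → (0.110, 0.164).

(0.110, 0.164)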